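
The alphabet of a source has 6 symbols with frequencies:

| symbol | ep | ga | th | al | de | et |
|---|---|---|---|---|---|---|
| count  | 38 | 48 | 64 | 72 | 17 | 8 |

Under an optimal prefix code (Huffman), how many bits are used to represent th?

Repeatedly merge the two smallest:
combine et(8), de(17) → 25
combine 25, ep(38) → 63
combine ga(48), 63 → 111
combine th(64), al(72) → 136
combine 111, 136 → 247
th's leaf is at depth 2, giving a 2-bit codeword.

2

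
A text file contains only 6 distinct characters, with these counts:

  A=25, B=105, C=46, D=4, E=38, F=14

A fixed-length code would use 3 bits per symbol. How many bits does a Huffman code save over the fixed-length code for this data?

195

Fixed-length: 3 bits × 232 symbols = 696 bits.
Huffman merges:
combine D(4), F(14) → 18
combine 18, A(25) → 43
combine E(38), 43 → 81
combine C(46), 81 → 127
combine B(105), 127 → 232
Huffman total = 18 + 43 + 81 + 127 + 232 = 501 bits.
Saving = 696 − 501 = 195 bits.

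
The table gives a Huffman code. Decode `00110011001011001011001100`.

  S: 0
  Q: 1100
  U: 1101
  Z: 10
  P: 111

SSQQZQZQQ

Read left to right; each codeword is recognised as soon as it completes (prefix code):
  0→S | 0→S | 1100→Q | 1100→Q | 10→Z | 1100→Q | 10→Z | 1100→Q | 1100→Q
Decoded message: SSQQZQZQQ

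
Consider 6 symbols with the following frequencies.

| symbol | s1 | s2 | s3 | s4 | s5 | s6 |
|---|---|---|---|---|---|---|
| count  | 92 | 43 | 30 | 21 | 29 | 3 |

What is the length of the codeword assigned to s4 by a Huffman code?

4

Build the tree from the bottom:
s6(3) + s4(21) → 24
24 + s5(29) → 53
s3(30) + s2(43) → 73
53 + 73 → 126
s1(92) + 126 → 218
The subtree containing s4 is merged 4 times, so code length = 4.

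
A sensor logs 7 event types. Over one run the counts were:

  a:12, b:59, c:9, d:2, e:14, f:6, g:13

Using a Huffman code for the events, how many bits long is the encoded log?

252

Greedily combine the two least-frequent nodes:
combine d(2), f(6) → 8
combine 8, c(9) → 17
combine a(12), g(13) → 25
combine e(14), 17 → 31
combine 25, 31 → 56
combine 56, b(59) → 115
Total encoded bits = sum of merged weights = 8 + 17 + 25 + 31 + 56 + 115 = 252.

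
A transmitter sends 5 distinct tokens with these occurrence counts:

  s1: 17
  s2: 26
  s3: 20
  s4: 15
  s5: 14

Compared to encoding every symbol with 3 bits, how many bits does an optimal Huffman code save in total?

63

Fixed-length: 3 bits × 92 symbols = 276 bits.
Huffman merges:
merge s5(14) and s4(15): 29
merge s1(17) and s3(20): 37
merge s2(26) and 29: 55
merge 37 and 55: 92
Huffman total = 29 + 37 + 55 + 92 = 213 bits.
Saving = 276 − 213 = 63 bits.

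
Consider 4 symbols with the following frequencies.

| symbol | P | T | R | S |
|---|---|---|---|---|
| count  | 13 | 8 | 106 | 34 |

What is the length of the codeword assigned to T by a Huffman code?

Repeatedly merge the two smallest:
merge T(8) and P(13): 21
merge 21 and S(34): 55
merge 55 and R(106): 161
T's leaf is at depth 3, giving a 3-bit codeword.

3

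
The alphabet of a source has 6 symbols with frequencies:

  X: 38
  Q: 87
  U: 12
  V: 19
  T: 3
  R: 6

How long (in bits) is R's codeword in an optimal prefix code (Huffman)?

Repeatedly merge the two smallest:
merge T(3) and R(6): 9
merge 9 and U(12): 21
merge V(19) and 21: 40
merge X(38) and 40: 78
merge 78 and Q(87): 165
R's leaf is at depth 5, giving a 5-bit codeword.

5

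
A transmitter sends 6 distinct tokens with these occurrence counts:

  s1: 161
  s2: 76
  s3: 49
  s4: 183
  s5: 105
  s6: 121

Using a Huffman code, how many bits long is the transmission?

1741

Greedily combine the two least-frequent nodes:
combine s3(49), s2(76) → 125
combine s5(105), s6(121) → 226
combine 125, s1(161) → 286
combine s4(183), 226 → 409
combine 286, 409 → 695
The encoded length is the sum of every internal node's weight: 125 + 226 + 286 + 409 + 695 = 1741 bits.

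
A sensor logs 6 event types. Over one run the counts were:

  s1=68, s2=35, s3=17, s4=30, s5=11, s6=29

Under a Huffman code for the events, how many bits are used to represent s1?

1

Build the tree from the bottom:
s5(11) + s3(17) → 28
28 + s6(29) → 57
s4(30) + s2(35) → 65
57 + 65 → 122
s1(68) + 122 → 190
s1 sits one level below the root: a 1-bit codeword.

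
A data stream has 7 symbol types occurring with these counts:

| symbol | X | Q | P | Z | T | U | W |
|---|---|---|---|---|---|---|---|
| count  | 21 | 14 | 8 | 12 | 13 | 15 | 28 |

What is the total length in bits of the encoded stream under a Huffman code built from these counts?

Greedily combine the two least-frequent nodes:
P(8) + Z(12) → 20
T(13) + Q(14) → 27
U(15) + 20 → 35
X(21) + 27 → 48
W(28) + 35 → 63
48 + 63 → 111
Each symbol's bit-cost is frequency × depth; summing gives 304 bits (equivalently 20 + 27 + 35 + 48 + 63 + 111).

304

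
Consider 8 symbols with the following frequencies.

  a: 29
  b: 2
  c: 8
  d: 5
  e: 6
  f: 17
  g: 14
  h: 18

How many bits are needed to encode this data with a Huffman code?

Merge the two smallest weights repeatedly:
combine b(2), d(5) → 7
combine e(6), 7 → 13
combine c(8), 13 → 21
combine g(14), f(17) → 31
combine h(18), 21 → 39
combine a(29), 31 → 60
combine 39, 60 → 99
Each symbol's bit-cost is frequency × depth; summing gives 270 bits (equivalently 7 + 13 + 21 + 31 + 39 + 60 + 99).

270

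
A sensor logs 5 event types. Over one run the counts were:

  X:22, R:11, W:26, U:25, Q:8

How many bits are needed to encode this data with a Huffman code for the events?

Greedily combine the two least-frequent nodes:
Q(8) + R(11) → 19
19 + X(22) → 41
U(25) + W(26) → 51
41 + 51 → 92
Each symbol's bit-cost is frequency × depth; summing gives 203 bits (equivalently 19 + 41 + 51 + 92).

203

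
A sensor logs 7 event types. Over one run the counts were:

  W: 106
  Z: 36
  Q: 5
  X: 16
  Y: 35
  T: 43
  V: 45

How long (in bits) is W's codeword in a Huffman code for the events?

1

Huffman merges, smallest pair first:
merge Q(5) and X(16): 21
merge 21 and Y(35): 56
merge Z(36) and T(43): 79
merge V(45) and 56: 101
merge 79 and 101: 180
merge W(106) and 180: 286
W sits one level below the root: a 1-bit codeword.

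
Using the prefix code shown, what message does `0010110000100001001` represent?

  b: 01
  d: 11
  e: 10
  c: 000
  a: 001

Read left to right; each codeword is recognised as soon as it completes (prefix code):
  001→a | 01→b | 10→e | 000→c | 10→e | 000→c | 10→e | 01→b
Decoded message: abececeb

abececeb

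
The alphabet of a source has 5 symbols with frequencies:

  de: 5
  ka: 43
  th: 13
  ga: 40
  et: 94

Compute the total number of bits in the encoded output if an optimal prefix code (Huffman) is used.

Merge the two smallest weights repeatedly:
merge de(5) and th(13): 18
merge 18 and ga(40): 58
merge ka(43) and 58: 101
merge et(94) and 101: 195
Total encoded bits = sum of merged weights = 18 + 58 + 101 + 195 = 372.

372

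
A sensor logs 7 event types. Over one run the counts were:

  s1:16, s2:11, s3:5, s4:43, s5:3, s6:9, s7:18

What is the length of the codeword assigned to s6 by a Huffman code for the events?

Build the tree from the bottom:
merge s5(3) and s3(5): 8
merge 8 and s6(9): 17
merge s2(11) and s1(16): 27
merge 17 and s7(18): 35
merge 27 and 35: 62
merge s4(43) and 62: 105
s6 sits 4 levels below the root, so its codeword is 4 bits.

4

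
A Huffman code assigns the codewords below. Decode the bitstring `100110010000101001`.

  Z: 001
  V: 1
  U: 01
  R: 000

VZVZRUUZ

Read left to right; each codeword is recognised as soon as it completes (prefix code):
  1→V | 001→Z | 1→V | 001→Z | 000→R | 01→U | 01→U | 001→Z
Decoded message: VZVZRUUZ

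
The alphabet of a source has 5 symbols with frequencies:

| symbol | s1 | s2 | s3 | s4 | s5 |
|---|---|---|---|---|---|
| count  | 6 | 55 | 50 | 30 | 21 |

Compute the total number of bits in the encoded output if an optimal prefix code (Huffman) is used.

Merge the two smallest weights repeatedly:
s1(6) + s5(21) → 27
27 + s4(30) → 57
s3(50) + s2(55) → 105
57 + 105 → 162
The encoded length is the sum of every internal node's weight: 27 + 57 + 105 + 162 = 351 bits.

351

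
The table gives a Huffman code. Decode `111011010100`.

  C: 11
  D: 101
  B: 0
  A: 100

CDDBA

Read left to right; each codeword is recognised as soon as it completes (prefix code):
  11→C | 101→D | 101→D | 0→B | 100→A
Decoded message: CDDBA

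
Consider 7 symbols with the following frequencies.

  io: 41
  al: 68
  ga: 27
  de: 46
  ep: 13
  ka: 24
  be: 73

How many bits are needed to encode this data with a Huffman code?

Greedily combine the two least-frequent nodes:
combine ep(13), ka(24) → 37
combine ga(27), 37 → 64
combine io(41), de(46) → 87
combine 64, al(68) → 132
combine be(73), 87 → 160
combine 132, 160 → 292
Each symbol's bit-cost is frequency × depth; summing gives 772 bits (equivalently 37 + 64 + 87 + 132 + 160 + 292).

772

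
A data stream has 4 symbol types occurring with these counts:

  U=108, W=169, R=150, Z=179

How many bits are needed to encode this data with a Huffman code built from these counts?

Merge the two smallest weights repeatedly:
combine U(108), R(150) → 258
combine W(169), Z(179) → 348
combine 258, 348 → 606
The encoded length is the sum of every internal node's weight: 258 + 348 + 606 = 1212 bits.

1212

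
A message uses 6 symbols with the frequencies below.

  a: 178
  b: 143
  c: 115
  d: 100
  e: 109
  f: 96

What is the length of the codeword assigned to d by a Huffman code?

3

Huffman merges, smallest pair first:
combine f(96), d(100) → 196
combine e(109), c(115) → 224
combine b(143), a(178) → 321
combine 196, 224 → 420
combine 321, 420 → 741
d sits 3 levels below the root, so its codeword is 3 bits.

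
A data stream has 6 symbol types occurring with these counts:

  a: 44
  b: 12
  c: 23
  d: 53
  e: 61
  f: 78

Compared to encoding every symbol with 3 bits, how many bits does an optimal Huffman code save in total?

Fixed-length: 3 bits × 271 symbols = 813 bits.
Huffman merges:
merge b(12) and c(23): 35
merge 35 and a(44): 79
merge d(53) and e(61): 114
merge f(78) and 79: 157
merge 114 and 157: 271
Huffman total = 35 + 79 + 114 + 157 + 271 = 656 bits.
Saving = 813 − 656 = 157 bits.

157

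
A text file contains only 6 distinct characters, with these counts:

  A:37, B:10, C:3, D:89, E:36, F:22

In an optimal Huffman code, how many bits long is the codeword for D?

Huffman merges, smallest pair first:
C(3) + B(10) → 13
13 + F(22) → 35
35 + E(36) → 71
A(37) + 71 → 108
D(89) + 108 → 197
D is a child of the root — depth 1, so its codeword is a single bit.

1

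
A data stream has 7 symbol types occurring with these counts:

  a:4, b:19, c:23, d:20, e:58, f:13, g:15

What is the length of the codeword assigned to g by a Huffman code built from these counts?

4

Build the tree from the bottom:
merge a(4) and f(13): 17
merge g(15) and 17: 32
merge b(19) and d(20): 39
merge c(23) and 32: 55
merge 39 and 55: 94
merge e(58) and 94: 152
g sits 4 levels below the root, so its codeword is 4 bits.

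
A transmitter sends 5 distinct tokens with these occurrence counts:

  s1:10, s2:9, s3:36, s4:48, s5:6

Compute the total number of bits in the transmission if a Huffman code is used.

210

Build the Huffman tree bottom-up:
merge s5(6) and s2(9): 15
merge s1(10) and 15: 25
merge 25 and s3(36): 61
merge s4(48) and 61: 109
Total encoded bits = sum of merged weights = 15 + 25 + 61 + 109 = 210.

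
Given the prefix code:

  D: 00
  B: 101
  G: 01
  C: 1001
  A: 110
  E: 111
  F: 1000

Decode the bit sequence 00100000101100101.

Read left to right; each codeword is recognised as soon as it completes (prefix code):
  00→D | 1000→F | 00→D | 101→B | 1001→C | 01→G
Decoded message: DFDBCG

DFDBCG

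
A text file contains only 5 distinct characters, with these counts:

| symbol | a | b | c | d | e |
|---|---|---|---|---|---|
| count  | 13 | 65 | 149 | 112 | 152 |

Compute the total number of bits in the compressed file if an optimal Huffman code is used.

Build the Huffman tree bottom-up:
merge a(13) and b(65): 78
merge 78 and d(112): 190
merge c(149) and e(152): 301
merge 190 and 301: 491
Total encoded bits = sum of merged weights = 78 + 190 + 301 + 491 = 1060.

1060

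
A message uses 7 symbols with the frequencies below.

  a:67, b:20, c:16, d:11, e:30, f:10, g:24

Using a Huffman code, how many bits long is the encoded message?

Build the Huffman tree bottom-up:
f(10) + d(11) → 21
c(16) + b(20) → 36
21 + g(24) → 45
e(30) + 36 → 66
45 + 66 → 111
a(67) + 111 → 178
Total encoded bits = sum of merged weights = 21 + 36 + 45 + 66 + 111 + 178 = 457.

457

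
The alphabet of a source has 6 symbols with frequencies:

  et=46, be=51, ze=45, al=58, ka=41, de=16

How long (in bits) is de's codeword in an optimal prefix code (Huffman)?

Repeatedly merge the two smallest:
de(16) + ka(41) → 57
ze(45) + et(46) → 91
be(51) + 57 → 108
al(58) + 91 → 149
108 + 149 → 257
de's leaf is at depth 3, giving a 3-bit codeword.

3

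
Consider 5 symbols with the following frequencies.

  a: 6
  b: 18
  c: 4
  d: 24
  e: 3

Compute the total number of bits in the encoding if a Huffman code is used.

Build the Huffman tree bottom-up:
merge e(3) and c(4): 7
merge a(6) and 7: 13
merge 13 and b(18): 31
merge d(24) and 31: 55
Each symbol's bit-cost is frequency × depth; summing gives 106 bits (equivalently 7 + 13 + 31 + 55).

106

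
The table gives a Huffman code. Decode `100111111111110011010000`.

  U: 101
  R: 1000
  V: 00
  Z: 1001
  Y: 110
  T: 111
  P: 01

Read left to right; each codeword is recognised as soon as it completes (prefix code):
  1001→Z | 111→T | 111→T | 111→T | 1001→Z | 101→U | 00→V | 00→V
Decoded message: ZTTTZUVV

ZTTTZUVV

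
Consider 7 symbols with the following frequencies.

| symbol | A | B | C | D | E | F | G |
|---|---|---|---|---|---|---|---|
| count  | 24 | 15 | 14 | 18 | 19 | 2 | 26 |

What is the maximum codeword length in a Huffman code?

Merge the two lowest-weight nodes at each step:
F(2) + C(14) → 16
B(15) + 16 → 31
D(18) + E(19) → 37
A(24) + G(26) → 50
31 + 37 → 68
50 + 68 → 118
The rarest symbols sit at the bottom; the longest codeword is 4 bits.

4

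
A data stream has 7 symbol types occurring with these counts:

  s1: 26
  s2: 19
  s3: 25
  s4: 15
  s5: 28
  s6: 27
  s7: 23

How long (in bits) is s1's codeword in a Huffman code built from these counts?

Build the tree from the bottom:
s4(15) + s2(19) → 34
s7(23) + s3(25) → 48
s1(26) + s6(27) → 53
s5(28) + 34 → 62
48 + 53 → 101
62 + 101 → 163
s1 sits 3 levels below the root, so its codeword is 3 bits.

3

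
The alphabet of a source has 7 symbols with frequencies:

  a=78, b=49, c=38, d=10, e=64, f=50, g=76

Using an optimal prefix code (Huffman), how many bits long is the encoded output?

Greedily combine the two least-frequent nodes:
combine d(10), c(38) → 48
combine 48, b(49) → 97
combine f(50), e(64) → 114
combine g(76), a(78) → 154
combine 97, 114 → 211
combine 154, 211 → 365
Total encoded bits = sum of merged weights = 48 + 97 + 114 + 154 + 211 + 365 = 989.

989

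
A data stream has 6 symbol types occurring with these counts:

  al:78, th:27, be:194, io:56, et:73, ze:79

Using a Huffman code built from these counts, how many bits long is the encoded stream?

1216

Greedily combine the two least-frequent nodes:
th(27) + io(56) → 83
et(73) + al(78) → 151
ze(79) + 83 → 162
151 + 162 → 313
be(194) + 313 → 507
Total encoded bits = sum of merged weights = 83 + 151 + 162 + 313 + 507 = 1216.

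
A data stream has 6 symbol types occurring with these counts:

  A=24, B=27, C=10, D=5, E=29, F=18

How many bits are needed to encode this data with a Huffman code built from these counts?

Merge the two smallest weights repeatedly:
merge D(5) and C(10): 15
merge 15 and F(18): 33
merge A(24) and B(27): 51
merge E(29) and 33: 62
merge 51 and 62: 113
Total encoded bits = sum of merged weights = 15 + 33 + 51 + 62 + 113 = 274.

274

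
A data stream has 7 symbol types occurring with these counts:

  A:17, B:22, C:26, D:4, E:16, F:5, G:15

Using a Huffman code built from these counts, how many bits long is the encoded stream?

276

Greedily combine the two least-frequent nodes:
merge D(4) and F(5): 9
merge 9 and G(15): 24
merge E(16) and A(17): 33
merge B(22) and 24: 46
merge C(26) and 33: 59
merge 46 and 59: 105
Total encoded bits = sum of merged weights = 9 + 24 + 33 + 46 + 59 + 105 = 276.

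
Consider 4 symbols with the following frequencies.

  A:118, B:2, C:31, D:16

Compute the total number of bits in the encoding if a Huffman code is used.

Greedily combine the two least-frequent nodes:
B(2) + D(16) → 18
18 + C(31) → 49
49 + A(118) → 167
Total encoded bits = sum of merged weights = 18 + 49 + 167 = 234.

234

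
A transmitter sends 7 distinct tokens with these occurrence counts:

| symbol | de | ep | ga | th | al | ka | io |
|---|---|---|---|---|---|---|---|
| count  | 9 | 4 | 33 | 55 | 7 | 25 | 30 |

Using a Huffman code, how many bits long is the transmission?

Build the Huffman tree bottom-up:
combine ep(4), al(7) → 11
combine de(9), 11 → 20
combine 20, ka(25) → 45
combine io(30), ga(33) → 63
combine 45, th(55) → 100
combine 63, 100 → 163
Total encoded bits = sum of merged weights = 11 + 20 + 45 + 63 + 100 + 163 = 402.

402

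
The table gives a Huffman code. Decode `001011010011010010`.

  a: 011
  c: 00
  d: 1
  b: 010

Read left to right; each codeword is recognised as soon as it completes (prefix code):
  00→c | 1→d | 011→a | 010→b | 011→a | 010→b | 010→b
Decoded message: cdababb

cdababb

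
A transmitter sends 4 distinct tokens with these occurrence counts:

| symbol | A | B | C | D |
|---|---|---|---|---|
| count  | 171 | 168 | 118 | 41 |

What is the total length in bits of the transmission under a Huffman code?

984

Greedily combine the two least-frequent nodes:
D(41) + C(118) → 159
159 + B(168) → 327
A(171) + 327 → 498
Each symbol's bit-cost is frequency × depth; summing gives 984 bits (equivalently 159 + 327 + 498).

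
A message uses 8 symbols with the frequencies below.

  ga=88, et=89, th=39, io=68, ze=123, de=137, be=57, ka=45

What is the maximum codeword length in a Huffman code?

Merge the two lowest-weight nodes at each step:
merge th(39) and ka(45): 84
merge be(57) and io(68): 125
merge 84 and ga(88): 172
merge et(89) and ze(123): 212
merge 125 and de(137): 262
merge 172 and 212: 384
merge 262 and 384: 646
Maximum depth reached is 4.

4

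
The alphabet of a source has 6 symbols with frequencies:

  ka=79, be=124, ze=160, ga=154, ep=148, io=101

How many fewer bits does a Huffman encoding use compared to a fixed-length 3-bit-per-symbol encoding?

Fixed-length: 3 bits × 766 symbols = 2298 bits.
Huffman merges:
merge ka(79) and io(101): 180
merge be(124) and ep(148): 272
merge ga(154) and ze(160): 314
merge 180 and 272: 452
merge 314 and 452: 766
Huffman total = 180 + 272 + 314 + 452 + 766 = 1984 bits.
Saving = 2298 − 1984 = 314 bits.

314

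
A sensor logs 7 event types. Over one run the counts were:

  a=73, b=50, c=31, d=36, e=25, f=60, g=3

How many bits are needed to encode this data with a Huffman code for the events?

729

Build the Huffman tree bottom-up:
combine g(3), e(25) → 28
combine 28, c(31) → 59
combine d(36), b(50) → 86
combine 59, f(60) → 119
combine a(73), 86 → 159
combine 119, 159 → 278
The encoded length is the sum of every internal node's weight: 28 + 59 + 86 + 119 + 159 + 278 = 729 bits.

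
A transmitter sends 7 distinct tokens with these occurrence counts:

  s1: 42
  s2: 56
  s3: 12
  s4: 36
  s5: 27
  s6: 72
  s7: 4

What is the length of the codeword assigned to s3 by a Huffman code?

4

Huffman merges, smallest pair first:
s7(4) + s3(12) → 16
16 + s5(27) → 43
s4(36) + s1(42) → 78
43 + s2(56) → 99
s6(72) + 78 → 150
99 + 150 → 249
s3 sits 4 levels below the root, so its codeword is 4 bits.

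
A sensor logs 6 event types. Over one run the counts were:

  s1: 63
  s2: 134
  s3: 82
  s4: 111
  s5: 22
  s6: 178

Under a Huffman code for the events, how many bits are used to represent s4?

Repeatedly merge the two smallest:
s5(22) + s1(63) → 85
s3(82) + 85 → 167
s4(111) + s2(134) → 245
167 + s6(178) → 345
245 + 345 → 590
s4's leaf is at depth 2, giving a 2-bit codeword.

2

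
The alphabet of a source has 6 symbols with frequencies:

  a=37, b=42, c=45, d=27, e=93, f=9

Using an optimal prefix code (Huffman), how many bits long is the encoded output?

Greedily combine the two least-frequent nodes:
combine f(9), d(27) → 36
combine 36, a(37) → 73
combine b(42), c(45) → 87
combine 73, 87 → 160
combine e(93), 160 → 253
Each symbol's bit-cost is frequency × depth; summing gives 609 bits (equivalently 36 + 73 + 87 + 160 + 253).

609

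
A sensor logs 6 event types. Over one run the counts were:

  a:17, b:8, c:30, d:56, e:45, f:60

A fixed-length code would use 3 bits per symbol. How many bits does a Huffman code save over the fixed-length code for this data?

136

Fixed-length: 3 bits × 216 symbols = 648 bits.
Huffman merges:
combine b(8), a(17) → 25
combine 25, c(30) → 55
combine e(45), 55 → 100
combine d(56), f(60) → 116
combine 100, 116 → 216
Huffman total = 25 + 55 + 100 + 116 + 216 = 512 bits.
Saving = 648 − 512 = 136 bits.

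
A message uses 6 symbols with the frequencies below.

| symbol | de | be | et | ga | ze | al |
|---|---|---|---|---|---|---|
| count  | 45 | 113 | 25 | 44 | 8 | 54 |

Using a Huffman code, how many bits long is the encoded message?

Build the Huffman tree bottom-up:
ze(8) + et(25) → 33
33 + ga(44) → 77
de(45) + al(54) → 99
77 + 99 → 176
be(113) + 176 → 289
Total encoded bits = sum of merged weights = 33 + 77 + 99 + 176 + 289 = 674.

674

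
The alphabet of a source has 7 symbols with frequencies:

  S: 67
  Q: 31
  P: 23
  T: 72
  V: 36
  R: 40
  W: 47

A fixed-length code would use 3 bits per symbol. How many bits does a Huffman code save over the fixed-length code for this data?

Fixed-length: 3 bits × 316 symbols = 948 bits.
Huffman merges:
merge P(23) and Q(31): 54
merge V(36) and R(40): 76
merge W(47) and 54: 101
merge S(67) and T(72): 139
merge 76 and 101: 177
merge 139 and 177: 316
Huffman total = 54 + 76 + 101 + 139 + 177 + 316 = 863 bits.
Saving = 948 − 863 = 85 bits.

85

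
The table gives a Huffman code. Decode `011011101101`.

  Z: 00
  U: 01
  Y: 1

UYUYYUYU

Read left to right; each codeword is recognised as soon as it completes (prefix code):
  01→U | 1→Y | 01→U | 1→Y | 1→Y | 01→U | 1→Y | 01→U
Decoded message: UYUYYUYU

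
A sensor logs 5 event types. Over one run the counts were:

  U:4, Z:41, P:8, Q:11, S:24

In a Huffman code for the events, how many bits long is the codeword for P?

4

Huffman merges, smallest pair first:
merge U(4) and P(8): 12
merge Q(11) and 12: 23
merge 23 and S(24): 47
merge Z(41) and 47: 88
The subtree containing P is merged 4 times, so code length = 4.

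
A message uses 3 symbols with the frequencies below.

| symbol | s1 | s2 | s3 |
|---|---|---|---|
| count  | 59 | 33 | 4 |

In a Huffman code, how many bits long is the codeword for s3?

2

Huffman merges, smallest pair first:
merge s3(4) and s2(33): 37
merge 37 and s1(59): 96
s3 sits 2 levels below the root, so its codeword is 2 bits.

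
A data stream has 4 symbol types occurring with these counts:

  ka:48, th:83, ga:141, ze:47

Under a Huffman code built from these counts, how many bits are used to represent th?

2

Build the tree from the bottom:
combine ze(47), ka(48) → 95
combine th(83), 95 → 178
combine ga(141), 178 → 319
The subtree containing th is merged 2 times, so code length = 2.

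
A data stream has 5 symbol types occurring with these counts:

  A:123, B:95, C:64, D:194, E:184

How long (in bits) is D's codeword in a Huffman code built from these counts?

Huffman merges, smallest pair first:
combine C(64), B(95) → 159
combine A(123), 159 → 282
combine E(184), D(194) → 378
combine 282, 378 → 660
The subtree containing D is merged 2 times, so code length = 2.

2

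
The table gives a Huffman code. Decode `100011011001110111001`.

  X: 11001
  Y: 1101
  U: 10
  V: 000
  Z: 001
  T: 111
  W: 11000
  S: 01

Read left to right; each codeword is recognised as soon as it completes (prefix code):
  10→U | 001→Z | 10→U | 11001→X | 1101→Y | 11001→X
Decoded message: UZUXYX

UZUXYX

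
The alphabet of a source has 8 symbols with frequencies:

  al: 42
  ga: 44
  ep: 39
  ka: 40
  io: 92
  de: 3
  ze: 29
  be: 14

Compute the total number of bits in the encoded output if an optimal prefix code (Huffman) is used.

834

Build the Huffman tree bottom-up:
de(3) + be(14) → 17
17 + ze(29) → 46
ep(39) + ka(40) → 79
al(42) + ga(44) → 86
46 + 79 → 125
86 + io(92) → 178
125 + 178 → 303
The encoded length is the sum of every internal node's weight: 17 + 46 + 79 + 86 + 125 + 178 + 303 = 834 bits.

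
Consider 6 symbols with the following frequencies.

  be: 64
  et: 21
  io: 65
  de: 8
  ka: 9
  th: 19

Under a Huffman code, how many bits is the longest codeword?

5

Merge the two lowest-weight nodes at each step:
de(8) + ka(9) → 17
17 + th(19) → 36
et(21) + 36 → 57
57 + be(64) → 121
io(65) + 121 → 186
Maximum depth reached is 5.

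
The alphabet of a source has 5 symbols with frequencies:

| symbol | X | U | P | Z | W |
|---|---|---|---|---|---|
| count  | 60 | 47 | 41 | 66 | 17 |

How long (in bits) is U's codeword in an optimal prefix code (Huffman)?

2

Build the tree from the bottom:
merge W(17) and P(41): 58
merge U(47) and 58: 105
merge X(60) and Z(66): 126
merge 105 and 126: 231
U's leaf is at depth 2, giving a 2-bit codeword.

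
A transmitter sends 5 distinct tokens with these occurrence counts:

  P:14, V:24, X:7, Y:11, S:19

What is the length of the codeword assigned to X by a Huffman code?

Huffman merges, smallest pair first:
combine X(7), Y(11) → 18
combine P(14), 18 → 32
combine S(19), V(24) → 43
combine 32, 43 → 75
X sits 3 levels below the root, so its codeword is 3 bits.

3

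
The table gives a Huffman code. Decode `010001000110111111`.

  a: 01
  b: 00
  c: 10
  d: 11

Read left to right; each codeword is recognised as soon as it completes (prefix code):
  01→a | 00→b | 01→a | 00→b | 01→a | 10→c | 11→d | 11→d | 11→d
Decoded message: ababacddd

ababacddd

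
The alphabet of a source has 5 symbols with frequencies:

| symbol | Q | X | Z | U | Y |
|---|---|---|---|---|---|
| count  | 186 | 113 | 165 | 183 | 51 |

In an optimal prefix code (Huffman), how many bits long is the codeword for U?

Build the tree from the bottom:
Y(51) + X(113) → 164
164 + Z(165) → 329
U(183) + Q(186) → 369
329 + 369 → 698
The subtree containing U is merged 2 times, so code length = 2.

2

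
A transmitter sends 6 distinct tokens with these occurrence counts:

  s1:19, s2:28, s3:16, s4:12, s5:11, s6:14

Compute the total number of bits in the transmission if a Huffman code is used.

253

Greedily combine the two least-frequent nodes:
combine s5(11), s4(12) → 23
combine s6(14), s3(16) → 30
combine s1(19), 23 → 42
combine s2(28), 30 → 58
combine 42, 58 → 100
Each symbol's bit-cost is frequency × depth; summing gives 253 bits (equivalently 23 + 30 + 42 + 58 + 100).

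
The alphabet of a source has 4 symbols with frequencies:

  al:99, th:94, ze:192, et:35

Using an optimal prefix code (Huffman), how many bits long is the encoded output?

777

Merge the two smallest weights repeatedly:
merge et(35) and th(94): 129
merge al(99) and 129: 228
merge ze(192) and 228: 420
Total encoded bits = sum of merged weights = 129 + 228 + 420 = 777.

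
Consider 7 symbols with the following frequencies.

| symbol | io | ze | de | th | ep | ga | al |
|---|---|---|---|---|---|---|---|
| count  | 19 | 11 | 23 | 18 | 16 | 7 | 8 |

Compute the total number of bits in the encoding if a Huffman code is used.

279

Merge the two smallest weights repeatedly:
combine ga(7), al(8) → 15
combine ze(11), 15 → 26
combine ep(16), th(18) → 34
combine io(19), de(23) → 42
combine 26, 34 → 60
combine 42, 60 → 102
The encoded length is the sum of every internal node's weight: 15 + 26 + 34 + 42 + 60 + 102 = 279 bits.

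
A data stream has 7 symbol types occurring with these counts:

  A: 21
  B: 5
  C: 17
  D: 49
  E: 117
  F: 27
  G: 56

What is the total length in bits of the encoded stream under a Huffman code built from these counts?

707

Greedily combine the two least-frequent nodes:
combine B(5), C(17) → 22
combine A(21), 22 → 43
combine F(27), 43 → 70
combine D(49), G(56) → 105
combine 70, 105 → 175
combine E(117), 175 → 292
The encoded length is the sum of every internal node's weight: 22 + 43 + 70 + 105 + 175 + 292 = 707 bits.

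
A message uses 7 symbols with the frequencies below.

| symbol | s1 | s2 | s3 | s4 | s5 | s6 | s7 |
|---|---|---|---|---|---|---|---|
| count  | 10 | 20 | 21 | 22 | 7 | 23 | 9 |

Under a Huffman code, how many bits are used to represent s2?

Huffman merges, smallest pair first:
s5(7) + s7(9) → 16
s1(10) + 16 → 26
s2(20) + s3(21) → 41
s4(22) + s6(23) → 45
26 + 41 → 67
45 + 67 → 112
s2 sits 3 levels below the root, so its codeword is 3 bits.

3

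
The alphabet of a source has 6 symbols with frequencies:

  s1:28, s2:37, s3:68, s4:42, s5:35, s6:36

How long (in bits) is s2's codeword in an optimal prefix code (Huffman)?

3

Repeatedly merge the two smallest:
merge s1(28) and s5(35): 63
merge s6(36) and s2(37): 73
merge s4(42) and 63: 105
merge s3(68) and 73: 141
merge 105 and 141: 246
s2 sits 3 levels below the root, so its codeword is 3 bits.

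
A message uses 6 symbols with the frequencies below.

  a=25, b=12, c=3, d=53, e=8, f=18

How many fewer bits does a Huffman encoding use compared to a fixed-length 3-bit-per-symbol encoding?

97

Fixed-length: 3 bits × 119 symbols = 357 bits.
Huffman merges:
merge c(3) and e(8): 11
merge 11 and b(12): 23
merge f(18) and 23: 41
merge a(25) and 41: 66
merge d(53) and 66: 119
Huffman total = 11 + 23 + 41 + 66 + 119 = 260 bits.
Saving = 357 − 260 = 97 bits.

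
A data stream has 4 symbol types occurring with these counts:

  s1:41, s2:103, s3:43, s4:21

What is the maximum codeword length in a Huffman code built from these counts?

3

Merge the two lowest-weight nodes at each step:
merge s4(21) and s1(41): 62
merge s3(43) and 62: 105
merge s2(103) and 105: 208
The first pair merged (s4, s1) ends up deepest, at depth 3.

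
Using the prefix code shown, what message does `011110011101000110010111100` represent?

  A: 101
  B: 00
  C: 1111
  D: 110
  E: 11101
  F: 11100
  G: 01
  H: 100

Read left to right; each codeword is recognised as soon as it completes (prefix code):
  01→G | 11100→F | 11101→E | 00→B | 01→G | 100→H | 101→A | 11100→F
Decoded message: GFEBGHAF

GFEBGHAF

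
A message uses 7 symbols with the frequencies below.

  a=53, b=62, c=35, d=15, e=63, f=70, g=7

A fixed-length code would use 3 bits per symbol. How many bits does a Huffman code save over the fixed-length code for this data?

116

Fixed-length: 3 bits × 305 symbols = 915 bits.
Huffman merges:
combine g(7), d(15) → 22
combine 22, c(35) → 57
combine a(53), 57 → 110
combine b(62), e(63) → 125
combine f(70), 110 → 180
combine 125, 180 → 305
Huffman total = 22 + 57 + 110 + 125 + 180 + 305 = 799 bits.
Saving = 915 − 799 = 116 bits.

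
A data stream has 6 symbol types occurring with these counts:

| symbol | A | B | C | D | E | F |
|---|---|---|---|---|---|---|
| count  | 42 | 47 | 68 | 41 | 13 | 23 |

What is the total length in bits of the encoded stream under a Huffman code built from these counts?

581

Greedily combine the two least-frequent nodes:
combine E(13), F(23) → 36
combine 36, D(41) → 77
combine A(42), B(47) → 89
combine C(68), 77 → 145
combine 89, 145 → 234
Each symbol's bit-cost is frequency × depth; summing gives 581 bits (equivalently 36 + 77 + 89 + 145 + 234).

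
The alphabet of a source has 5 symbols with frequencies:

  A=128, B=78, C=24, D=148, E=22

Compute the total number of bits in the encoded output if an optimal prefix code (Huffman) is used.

Merge the two smallest weights repeatedly:
merge E(22) and C(24): 46
merge 46 and B(78): 124
merge 124 and A(128): 252
merge D(148) and 252: 400
The encoded length is the sum of every internal node's weight: 46 + 124 + 252 + 400 = 822 bits.

822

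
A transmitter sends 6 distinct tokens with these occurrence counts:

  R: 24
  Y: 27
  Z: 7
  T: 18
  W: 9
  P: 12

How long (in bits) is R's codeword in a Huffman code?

Huffman merges, smallest pair first:
merge Z(7) and W(9): 16
merge P(12) and 16: 28
merge T(18) and R(24): 42
merge Y(27) and 28: 55
merge 42 and 55: 97
R sits 2 levels below the root, so its codeword is 2 bits.

2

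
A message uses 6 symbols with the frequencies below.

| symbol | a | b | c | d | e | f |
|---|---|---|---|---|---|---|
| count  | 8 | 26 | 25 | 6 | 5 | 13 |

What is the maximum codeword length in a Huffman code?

4

Merge the two lowest-weight nodes at each step:
e(5) + d(6) → 11
a(8) + 11 → 19
f(13) + 19 → 32
c(25) + b(26) → 51
32 + 51 → 83
Maximum depth reached is 4.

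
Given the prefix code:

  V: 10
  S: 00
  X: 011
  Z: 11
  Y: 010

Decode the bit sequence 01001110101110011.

YXVVZVX

Read left to right; each codeword is recognised as soon as it completes (prefix code):
  010→Y | 011→X | 10→V | 10→V | 11→Z | 10→V | 011→X
Decoded message: YXVVZVX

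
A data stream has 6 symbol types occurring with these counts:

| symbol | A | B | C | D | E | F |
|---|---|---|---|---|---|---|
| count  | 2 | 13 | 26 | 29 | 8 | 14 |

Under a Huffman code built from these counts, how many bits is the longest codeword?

Merge the two lowest-weight nodes at each step:
merge A(2) and E(8): 10
merge 10 and B(13): 23
merge F(14) and 23: 37
merge C(26) and D(29): 55
merge 37 and 55: 92
Maximum depth reached is 4.

4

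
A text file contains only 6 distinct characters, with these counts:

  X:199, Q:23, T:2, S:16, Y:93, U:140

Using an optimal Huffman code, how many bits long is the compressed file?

Merge the two smallest weights repeatedly:
T(2) + S(16) → 18
18 + Q(23) → 41
41 + Y(93) → 134
134 + U(140) → 274
X(199) + 274 → 473
Each symbol's bit-cost is frequency × depth; summing gives 940 bits (equivalently 18 + 41 + 134 + 274 + 473).

940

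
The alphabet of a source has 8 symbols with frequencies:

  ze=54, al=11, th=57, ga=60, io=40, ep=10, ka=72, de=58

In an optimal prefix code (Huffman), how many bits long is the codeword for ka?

Huffman merges, smallest pair first:
merge ep(10) and al(11): 21
merge 21 and io(40): 61
merge ze(54) and th(57): 111
merge de(58) and ga(60): 118
merge 61 and ka(72): 133
merge 111 and 118: 229
merge 133 and 229: 362
ka's leaf is at depth 2, giving a 2-bit codeword.

2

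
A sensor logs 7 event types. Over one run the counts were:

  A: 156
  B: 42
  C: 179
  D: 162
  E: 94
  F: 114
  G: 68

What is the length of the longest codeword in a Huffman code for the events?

Merge the two lowest-weight nodes at each step:
B(42) + G(68) → 110
E(94) + 110 → 204
F(114) + A(156) → 270
D(162) + C(179) → 341
204 + 270 → 474
341 + 474 → 815
The rarest symbols sit at the bottom; the longest codeword is 4 bits.

4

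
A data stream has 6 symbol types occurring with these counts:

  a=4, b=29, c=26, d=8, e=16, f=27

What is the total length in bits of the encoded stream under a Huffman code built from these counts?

260

Build the Huffman tree bottom-up:
merge a(4) and d(8): 12
merge 12 and e(16): 28
merge c(26) and f(27): 53
merge 28 and b(29): 57
merge 53 and 57: 110
The encoded length is the sum of every internal node's weight: 12 + 28 + 53 + 57 + 110 = 260 bits.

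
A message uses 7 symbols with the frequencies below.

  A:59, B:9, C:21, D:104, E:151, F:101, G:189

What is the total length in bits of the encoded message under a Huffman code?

Build the Huffman tree bottom-up:
combine B(9), C(21) → 30
combine 30, A(59) → 89
combine 89, F(101) → 190
combine D(104), E(151) → 255
combine G(189), 190 → 379
combine 255, 379 → 634
Each symbol's bit-cost is frequency × depth; summing gives 1577 bits (equivalently 30 + 89 + 190 + 255 + 379 + 634).

1577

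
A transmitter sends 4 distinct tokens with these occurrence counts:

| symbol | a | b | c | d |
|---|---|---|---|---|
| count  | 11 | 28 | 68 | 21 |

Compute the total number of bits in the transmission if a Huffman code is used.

Build the Huffman tree bottom-up:
combine a(11), d(21) → 32
combine b(28), 32 → 60
combine 60, c(68) → 128
The encoded length is the sum of every internal node's weight: 32 + 60 + 128 = 220 bits.

220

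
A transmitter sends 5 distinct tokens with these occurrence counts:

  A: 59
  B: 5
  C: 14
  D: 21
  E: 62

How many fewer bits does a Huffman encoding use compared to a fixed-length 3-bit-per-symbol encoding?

164

Fixed-length: 3 bits × 161 symbols = 483 bits.
Huffman merges:
B(5) + C(14) → 19
19 + D(21) → 40
40 + A(59) → 99
E(62) + 99 → 161
Huffman total = 19 + 40 + 99 + 161 = 319 bits.
Saving = 483 − 319 = 164 bits.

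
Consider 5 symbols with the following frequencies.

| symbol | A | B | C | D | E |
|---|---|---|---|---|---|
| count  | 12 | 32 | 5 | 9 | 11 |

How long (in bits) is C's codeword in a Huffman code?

Huffman merges, smallest pair first:
C(5) + D(9) → 14
E(11) + A(12) → 23
14 + 23 → 37
B(32) + 37 → 69
C's leaf is at depth 3, giving a 3-bit codeword.

3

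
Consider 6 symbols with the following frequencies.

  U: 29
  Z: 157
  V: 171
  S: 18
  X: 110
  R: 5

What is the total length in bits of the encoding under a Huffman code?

Merge the two smallest weights repeatedly:
merge R(5) and S(18): 23
merge 23 and U(29): 52
merge 52 and X(110): 162
merge Z(157) and 162: 319
merge V(171) and 319: 490
The encoded length is the sum of every internal node's weight: 23 + 52 + 162 + 319 + 490 = 1046 bits.

1046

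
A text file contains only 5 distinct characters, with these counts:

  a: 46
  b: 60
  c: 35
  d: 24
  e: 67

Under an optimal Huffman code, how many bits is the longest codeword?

3

Merge the two lowest-weight nodes at each step:
combine d(24), c(35) → 59
combine a(46), 59 → 105
combine b(60), e(67) → 127
combine 105, 127 → 232
The first pair merged (d, c) ends up deepest, at depth 3.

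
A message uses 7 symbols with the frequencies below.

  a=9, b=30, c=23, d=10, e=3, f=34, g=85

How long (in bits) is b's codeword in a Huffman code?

3

Huffman merges, smallest pair first:
merge e(3) and a(9): 12
merge d(10) and 12: 22
merge 22 and c(23): 45
merge b(30) and f(34): 64
merge 45 and 64: 109
merge g(85) and 109: 194
The subtree containing b is merged 3 times, so code length = 3.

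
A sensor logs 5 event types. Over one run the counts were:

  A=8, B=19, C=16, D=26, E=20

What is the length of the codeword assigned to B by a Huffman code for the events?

2

Huffman merges, smallest pair first:
merge A(8) and C(16): 24
merge B(19) and E(20): 39
merge 24 and D(26): 50
merge 39 and 50: 89
The subtree containing B is merged 2 times, so code length = 2.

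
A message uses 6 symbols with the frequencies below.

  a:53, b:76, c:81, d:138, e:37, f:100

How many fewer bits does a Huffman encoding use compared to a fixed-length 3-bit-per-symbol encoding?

238

Fixed-length: 3 bits × 485 symbols = 1455 bits.
Huffman merges:
e(37) + a(53) → 90
b(76) + c(81) → 157
90 + f(100) → 190
d(138) + 157 → 295
190 + 295 → 485
Huffman total = 90 + 157 + 190 + 295 + 485 = 1217 bits.
Saving = 1455 − 1217 = 238 bits.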